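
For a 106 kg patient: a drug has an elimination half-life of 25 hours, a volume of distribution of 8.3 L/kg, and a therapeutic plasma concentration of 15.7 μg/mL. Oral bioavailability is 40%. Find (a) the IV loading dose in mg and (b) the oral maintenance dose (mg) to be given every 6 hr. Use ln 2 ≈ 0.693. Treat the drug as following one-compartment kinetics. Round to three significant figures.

Total Vd = 8.3 × 106 = 879.8 L
LD = Vd × C = 879.8 × 15.7 = 13810 mg
CL = 0.693 × Vd / t½ = 0.693 × 879.8 / 25 = 24.39 L/h
D = CL × Css × τ / F = 24.39 × 15.7 × 6 / 0.4 = 5744 mg

(a) 13800 mg; (b) 5740 mg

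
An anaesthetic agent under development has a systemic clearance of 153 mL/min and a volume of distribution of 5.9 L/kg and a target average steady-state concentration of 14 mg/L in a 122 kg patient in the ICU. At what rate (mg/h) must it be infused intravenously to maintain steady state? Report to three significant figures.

129 mg/h

CL = 153 mL/min = 153 × 0.06 = 9.180 L/h
Vd does not affect the maintenance rate; only clearance governs steady-state input.
Rate = CL × Css = 9.180 × 14 = 128.5 mg/h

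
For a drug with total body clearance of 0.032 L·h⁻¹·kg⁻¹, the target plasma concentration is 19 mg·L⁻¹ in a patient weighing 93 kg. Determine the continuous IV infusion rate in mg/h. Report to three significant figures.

CL = 0.032 L·h⁻¹·kg⁻¹ × 93 kg = 2.976 L/h
Infusion rate = CL · Css = 2.976 L/h × 19 mg/L = 56.54 mg/h

56.5 mg/h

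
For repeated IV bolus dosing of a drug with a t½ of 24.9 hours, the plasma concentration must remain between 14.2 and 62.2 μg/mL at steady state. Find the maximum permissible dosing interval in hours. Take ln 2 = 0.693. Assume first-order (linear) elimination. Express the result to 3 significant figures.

53.1 h

k = 0.693 / t½ = 0.693 / 24.9 = 0.02783 h⁻¹
Between IV bolus doses, concentration decays as C = C₀·e^(−kτ), so C_peak/C_trough = e^(kτ).
τ_max = ln(C_peak/C_trough) / k = ln(62.2/14.2) / 0.02783 = 1.477 / 0.02783 = 53.07 h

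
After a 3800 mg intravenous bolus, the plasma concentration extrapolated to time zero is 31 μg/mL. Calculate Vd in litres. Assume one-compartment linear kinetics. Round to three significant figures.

123 L

Immediately after an IV bolus, C₀ = Dose / Vd, so Vd = Dose / C₀.
Vd = 3800 / 31 = 122.6 L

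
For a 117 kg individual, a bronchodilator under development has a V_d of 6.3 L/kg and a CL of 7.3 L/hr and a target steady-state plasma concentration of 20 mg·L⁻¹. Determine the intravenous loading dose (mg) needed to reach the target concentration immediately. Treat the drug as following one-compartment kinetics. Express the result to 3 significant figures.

14700 mg

Vd(total) = 117 kg × 6.3 L/kg = 737.1 L
Loading dose depends on Vd (not clearance): it fills the distribution volume.
LD = Vd × C = 737.1 × 20.00 = 14740 mg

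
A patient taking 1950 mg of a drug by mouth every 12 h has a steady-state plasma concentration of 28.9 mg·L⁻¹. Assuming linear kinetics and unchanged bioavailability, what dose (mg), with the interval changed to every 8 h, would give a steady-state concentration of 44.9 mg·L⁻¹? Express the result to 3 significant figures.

For first-order elimination, Css ∝ F·D/(CL·τ); F and CL are unchanged, so Css ∝ D/τ.
D₂ = D₁ × (Css,target / Css,current) × (τ₂/τ₁) = 1950 × (44.9/28.9) × (8/12) = 2020 mg

2020 mg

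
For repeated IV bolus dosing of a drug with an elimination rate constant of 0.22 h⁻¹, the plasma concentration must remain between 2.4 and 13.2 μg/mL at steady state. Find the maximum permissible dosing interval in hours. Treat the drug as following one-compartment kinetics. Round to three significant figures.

Between IV bolus doses, concentration decays as C = C₀·e^(−kτ), so C_peak/C_trough = e^(kτ).
τ_max = ln(C_peak/C_trough) / k = ln(13.2/2.4) / 0.2200 = 1.705 / 0.2200 = 7.750 h

7.75 h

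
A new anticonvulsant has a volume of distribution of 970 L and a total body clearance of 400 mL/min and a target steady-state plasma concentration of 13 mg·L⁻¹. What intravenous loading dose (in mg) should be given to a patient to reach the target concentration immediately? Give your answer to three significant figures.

LD = Vd × C = 970.0 × 13.00 = 12610 mg

12600 mg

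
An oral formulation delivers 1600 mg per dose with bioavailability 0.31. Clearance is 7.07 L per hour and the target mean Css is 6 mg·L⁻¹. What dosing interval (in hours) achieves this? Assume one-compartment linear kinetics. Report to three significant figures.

F·D/τ = CL·Css → τ = F·D / (CL·Css).
τ = 0.31 × 1600 / (7.07 × 6) = 11.69 h

11.7 h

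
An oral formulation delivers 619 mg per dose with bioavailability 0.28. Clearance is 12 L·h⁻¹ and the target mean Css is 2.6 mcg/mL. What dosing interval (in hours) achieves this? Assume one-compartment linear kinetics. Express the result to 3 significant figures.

F·D/τ = CL·Css → τ = F·D / (CL·Css).
τ = 0.28 × 619 / (12 × 2.6) = 5.555 h

5.56 h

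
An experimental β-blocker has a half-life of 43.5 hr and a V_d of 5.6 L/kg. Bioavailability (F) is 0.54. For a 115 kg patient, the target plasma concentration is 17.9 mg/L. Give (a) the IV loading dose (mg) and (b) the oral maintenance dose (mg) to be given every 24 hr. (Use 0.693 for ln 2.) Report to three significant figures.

Vd = 5.6 L/kg × 115 kg = 644.0 L
LD = Vd × C = 644.0 × 17.9 = 11530 mg
CL = 0.693 × Vd / t½ = 0.693 × 644.0 / 43.5 = 10.26 L/h
D = CL × Css × τ / F = 10.26 × 17.9 × 24 / 0.54 = 8162 mg

(a) 11500 mg; (b) 8160 mg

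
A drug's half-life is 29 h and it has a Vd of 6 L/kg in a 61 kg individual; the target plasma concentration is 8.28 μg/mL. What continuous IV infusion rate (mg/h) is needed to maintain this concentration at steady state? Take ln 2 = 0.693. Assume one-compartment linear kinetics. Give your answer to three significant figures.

Total Vd = 6 × 61 = 366.0 L
CL = ln 2 · Vd / t½ = 0.693 × 366.0 / 29 = 8.746 L/h
Infusion rate = CL × Css = 8.746 × 8.28 = 72.42 mg/h

72.4 mg/h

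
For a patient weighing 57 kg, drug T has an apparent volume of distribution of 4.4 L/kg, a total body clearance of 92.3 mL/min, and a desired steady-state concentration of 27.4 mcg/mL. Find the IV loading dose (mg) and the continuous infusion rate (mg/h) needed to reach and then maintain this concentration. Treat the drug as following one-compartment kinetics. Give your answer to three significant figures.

(a) 6870 mg; (b) 152 mg/h

Vd(total) = 57 kg × 4.4 L/kg = 250.8 L
Loading dose = Vd × C = 250.8 × 27.4 = 6872 mg
CL = 92.3 mL/min × 60/1000 = 5.538 L/h
Infusion rate = 5.538 L/h × 27.4 mg/L = 151.7 mg/h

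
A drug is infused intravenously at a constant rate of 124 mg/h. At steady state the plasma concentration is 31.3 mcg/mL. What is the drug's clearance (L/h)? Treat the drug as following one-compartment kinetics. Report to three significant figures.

At steady state, infusion rate = CL × Css, so CL = rate / Css.
CL = 124 / 31.3 = 3.962 L/h

3.96 L/h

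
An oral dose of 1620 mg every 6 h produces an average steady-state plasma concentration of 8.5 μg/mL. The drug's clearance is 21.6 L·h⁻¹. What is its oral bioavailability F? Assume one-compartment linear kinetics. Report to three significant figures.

F·D/τ = CL·Css at steady state → F = CL·Css·τ / D.
F = 21.6 × 8.5 × 6 / 1620 = 0.680

0.680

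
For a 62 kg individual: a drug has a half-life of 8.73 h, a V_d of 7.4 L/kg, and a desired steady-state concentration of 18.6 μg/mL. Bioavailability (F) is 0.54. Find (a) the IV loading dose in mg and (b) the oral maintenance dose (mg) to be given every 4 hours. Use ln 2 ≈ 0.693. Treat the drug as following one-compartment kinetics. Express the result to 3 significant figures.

(a) 8530 mg; (b) 5020 mg

Vd(total) = 62 kg × 7.4 L/kg = 458.8 L
LD = Vd × C = 458.8 × 18.6 = 8534 mg
CL = 0.693 × Vd / t½ = 0.693 × 458.8 / 8.73 = 36.42 L/h
D = CL × Css × τ / F = 36.42 × 18.6 × 4 / 0.54 = 5018 mg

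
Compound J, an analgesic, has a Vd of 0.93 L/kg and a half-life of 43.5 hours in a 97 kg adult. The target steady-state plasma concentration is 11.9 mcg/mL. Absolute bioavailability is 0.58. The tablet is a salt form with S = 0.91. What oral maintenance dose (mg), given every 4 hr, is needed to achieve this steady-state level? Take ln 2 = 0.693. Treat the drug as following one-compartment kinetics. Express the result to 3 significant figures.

130 mg

Total Vd = 0.93 × 97 = 90.21 L
CL = 0.693 × Vd / t½ = 0.693 × 90.21 / 43.5 = 1.437 L/h
D = CL × Css × τ / F / S = 1.437 × 11.9 × 4 / 0.58 / 0.91 = 129.6 mg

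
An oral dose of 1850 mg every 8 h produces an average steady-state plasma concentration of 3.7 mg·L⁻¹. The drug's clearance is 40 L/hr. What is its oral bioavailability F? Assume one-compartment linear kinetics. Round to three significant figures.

F·D/τ = CL·Css at steady state → F = CL·Css·τ / D.
F = 40 × 3.7 × 8 / 1850 = 0.640

0.640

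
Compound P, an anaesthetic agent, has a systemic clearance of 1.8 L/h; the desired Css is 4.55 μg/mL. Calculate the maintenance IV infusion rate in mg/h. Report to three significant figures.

At steady state, infusion rate equals elimination rate: rate in = CL × Css.
Rate = CL × Css = 1.800 × 4.55 = 8.190 mg/h

8.19 mg/h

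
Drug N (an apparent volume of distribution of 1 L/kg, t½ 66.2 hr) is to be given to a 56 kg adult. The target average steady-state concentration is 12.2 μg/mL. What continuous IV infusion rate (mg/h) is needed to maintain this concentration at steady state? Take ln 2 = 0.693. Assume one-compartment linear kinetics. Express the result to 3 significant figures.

7.15 mg/h

Vd = 1 L/kg × 56 kg = 56.00 L
CL = ln 2 · Vd / t½ = 0.693 × 56.00 / 66.2 = 0.5862 L/h
Infusion rate = CL × Css = 0.5862 × 12.2 = 7.152 mg/h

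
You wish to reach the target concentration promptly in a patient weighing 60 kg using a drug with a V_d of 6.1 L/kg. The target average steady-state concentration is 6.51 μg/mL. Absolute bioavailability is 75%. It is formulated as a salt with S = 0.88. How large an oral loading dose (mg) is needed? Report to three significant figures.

Vd(total) = 60 kg × 6.1 L/kg = 366.0 L
LD = Vd × C / F / S = 366.0 × 6.510 / 0.75 / 0.88 = 3610 mg

3610 mg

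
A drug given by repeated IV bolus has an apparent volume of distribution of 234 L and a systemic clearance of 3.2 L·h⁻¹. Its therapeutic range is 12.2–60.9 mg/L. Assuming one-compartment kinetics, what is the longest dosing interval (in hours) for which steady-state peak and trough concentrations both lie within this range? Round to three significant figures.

118 h

k = CL / Vd = 3.200 / 234.0 = 0.01368 h⁻¹
Between IV bolus doses, concentration decays as C = C₀·e^(−kτ), so C_peak/C_trough = e^(kτ).
τ_max = ln(C_peak/C_trough) / k = ln(60.9/12.2) / 0.01368 = 1.608 / 0.01368 = 117.5 h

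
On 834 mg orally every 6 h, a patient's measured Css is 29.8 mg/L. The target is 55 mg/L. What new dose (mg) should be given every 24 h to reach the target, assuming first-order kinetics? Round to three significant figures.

For first-order elimination, Css ∝ F·D/(CL·τ); F and CL are unchanged, so Css ∝ D/τ.
D₂ = D₁ × (Css,target / Css,current) × (τ₂/τ₁) = 834 × (55/29.8) × (24/6) = 6157 mg

6160 mg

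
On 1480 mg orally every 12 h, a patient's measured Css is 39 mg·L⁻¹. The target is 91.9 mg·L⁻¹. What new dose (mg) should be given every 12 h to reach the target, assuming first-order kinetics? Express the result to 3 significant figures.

3490 mg

With linear kinetics, Css is proportional to dose rate (D/τ) at fixed clearance.
D₂ = D₁ × (Css,target / Css,current) = 1480 × 91.9/39 = 3487 mg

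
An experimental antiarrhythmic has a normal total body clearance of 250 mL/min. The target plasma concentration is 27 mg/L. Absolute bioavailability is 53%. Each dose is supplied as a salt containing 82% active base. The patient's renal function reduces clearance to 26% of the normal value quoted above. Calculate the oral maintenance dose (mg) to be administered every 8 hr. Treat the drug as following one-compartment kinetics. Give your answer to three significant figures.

1940 mg

CL = 250 mL/min × 60/1000 = 15.00 L/h
Patient clearance = 0.26 × 15.00 = 3.900 L/h
D = CL × Css × τ / F / S = 3.900 × 27 × 8 / 0.53 / 0.82 = 1938 mg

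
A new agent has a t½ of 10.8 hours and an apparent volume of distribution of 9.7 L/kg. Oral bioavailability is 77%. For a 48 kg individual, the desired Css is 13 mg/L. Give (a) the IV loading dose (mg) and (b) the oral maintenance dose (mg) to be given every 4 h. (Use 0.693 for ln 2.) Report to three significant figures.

(a) 6050 mg; (b) 2020 mg

Vd = 9.7 L/kg × 48 kg = 465.6 L
LD = Vd × C = 465.6 × 13 = 6053 mg
CL = 0.693 × Vd / t½ = 0.693 × 465.6 / 10.8 = 29.88 L/h
D = CL × Css × τ / F = 29.88 × 13 × 4 / 0.77 = 2018 mg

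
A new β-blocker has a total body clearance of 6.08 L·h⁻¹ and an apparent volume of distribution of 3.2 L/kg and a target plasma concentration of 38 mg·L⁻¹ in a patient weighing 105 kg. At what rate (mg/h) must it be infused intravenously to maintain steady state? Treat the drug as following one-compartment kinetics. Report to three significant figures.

At steady state, infusion rate equals elimination rate: rate in = CL × Css.
Infusion rate = CL · Css = 6.080 L/h × 38 mg/L = 231.0 mg/h

231 mg/h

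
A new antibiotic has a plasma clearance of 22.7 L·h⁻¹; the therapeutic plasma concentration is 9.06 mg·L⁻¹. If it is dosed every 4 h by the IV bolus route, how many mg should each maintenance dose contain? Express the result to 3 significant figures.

D = CL × Css × τ = 22.70 × 9.06 × 4 = 822.6 mg

823 mg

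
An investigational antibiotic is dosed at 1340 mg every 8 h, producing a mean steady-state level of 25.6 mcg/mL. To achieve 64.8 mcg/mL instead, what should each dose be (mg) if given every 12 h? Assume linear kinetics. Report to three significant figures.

For first-order elimination, Css ∝ F·D/(CL·τ); F and CL are unchanged, so Css ∝ D/τ.
D₂ = D₁ × (Css,target / Css,current) × (τ₂/τ₁) = 1340 × (64.8/25.6) × (12/8) = 5088 mg

5090 mg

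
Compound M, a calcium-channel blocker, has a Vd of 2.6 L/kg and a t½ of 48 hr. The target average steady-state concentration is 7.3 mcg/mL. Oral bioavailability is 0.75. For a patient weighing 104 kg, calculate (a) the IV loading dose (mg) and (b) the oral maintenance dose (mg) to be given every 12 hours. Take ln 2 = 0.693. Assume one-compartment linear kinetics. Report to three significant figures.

Vd(total) = 104 kg × 2.6 L/kg = 270.4 L
LD = Vd × C = 270.4 × 7.3 = 1974 mg
CL = 0.693 × Vd / t½ = 0.693 × 270.4 / 48 = 3.904 L/h
D = CL × Css × τ / F = 3.904 × 7.3 × 12 / 0.75 = 456.0 mg

(a) 1970 mg; (b) 456 mg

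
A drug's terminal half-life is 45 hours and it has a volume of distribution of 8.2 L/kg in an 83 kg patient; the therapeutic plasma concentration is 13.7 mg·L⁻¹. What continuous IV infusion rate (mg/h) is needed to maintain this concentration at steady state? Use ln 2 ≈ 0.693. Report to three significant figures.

Total Vd = 8.2 × 83 = 680.6 L
CL = ln 2 · Vd / t½ = 0.693 × 680.6 / 45 = 10.48 L/h
Infusion rate = CL × Css = 10.48 × 13.7 = 143.6 mg/h

144 mg/h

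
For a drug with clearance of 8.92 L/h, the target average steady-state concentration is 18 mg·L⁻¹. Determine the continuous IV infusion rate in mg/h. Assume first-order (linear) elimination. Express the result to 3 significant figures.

Infusion rate = CL · Css = 8.920 L/h × 18 mg/L = 160.6 mg/h

161 mg/h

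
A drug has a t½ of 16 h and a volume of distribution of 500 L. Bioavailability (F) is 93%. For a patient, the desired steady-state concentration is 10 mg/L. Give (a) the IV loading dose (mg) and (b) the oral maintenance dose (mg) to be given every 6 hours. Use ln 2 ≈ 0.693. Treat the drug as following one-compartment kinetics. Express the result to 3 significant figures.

(a) 5000 mg; (b) 1400 mg

LD = Vd × C = 500.0 × 10 = 5000 mg
CL = 0.693 × Vd / t½ = 0.693 × 500.0 / 16 = 21.66 L/h
D = CL × Css × τ / F = 21.66 × 10 × 6 / 0.93 = 1397 mg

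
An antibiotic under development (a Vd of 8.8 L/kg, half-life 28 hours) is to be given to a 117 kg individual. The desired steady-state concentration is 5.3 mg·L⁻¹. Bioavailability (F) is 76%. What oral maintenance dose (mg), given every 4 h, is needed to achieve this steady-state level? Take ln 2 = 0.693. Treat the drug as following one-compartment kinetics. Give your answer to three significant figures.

Vd = 8.8 L/kg × 117 kg = 1030 L
k = 0.693/28 = 0.02475 h⁻¹, so CL = k·Vd = 0.02475 × 1030 = 25.49 L/h
D = CL × Css × τ / F = 25.49 × 5.3 × 4 / 0.76 = 711.0 mg

711 mg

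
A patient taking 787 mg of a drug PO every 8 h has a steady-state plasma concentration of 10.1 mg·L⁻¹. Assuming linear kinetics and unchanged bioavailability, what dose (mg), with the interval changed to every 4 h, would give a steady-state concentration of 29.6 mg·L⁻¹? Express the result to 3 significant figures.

1150 mg

With linear kinetics, Css is proportional to dose rate (D/τ) at fixed clearance.
D₂ = D₁ × (Css,target / Css,current) × (τ₂/τ₁) = 787 × (29.6/10.1) × (4/8) = 1153 mg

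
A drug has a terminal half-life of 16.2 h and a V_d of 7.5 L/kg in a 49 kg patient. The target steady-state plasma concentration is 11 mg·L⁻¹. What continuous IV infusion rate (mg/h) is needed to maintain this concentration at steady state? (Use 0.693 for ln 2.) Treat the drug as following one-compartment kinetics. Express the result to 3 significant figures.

173 mg/h

Vd(total) = 49 kg × 7.5 L/kg = 367.5 L
CL = ln 2 · Vd / t½ = 0.693 × 367.5 / 16.2 = 15.72 L/h
Infusion rate = CL × Css = 15.72 × 11 = 172.9 mg/h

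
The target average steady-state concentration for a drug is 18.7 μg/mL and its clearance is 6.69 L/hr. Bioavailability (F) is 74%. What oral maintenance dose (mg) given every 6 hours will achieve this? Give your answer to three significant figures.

D = CL × Css × τ / F = 6.690 × 18.7 × 6 / 0.74 = 1014 mg

1010 mg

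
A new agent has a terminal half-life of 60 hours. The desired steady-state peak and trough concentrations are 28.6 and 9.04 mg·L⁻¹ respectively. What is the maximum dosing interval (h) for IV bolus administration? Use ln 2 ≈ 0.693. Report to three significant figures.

99.7 h

k = 0.693 / t½ = 0.693 / 60 = 0.01155 h⁻¹
Between IV bolus doses, concentration decays as C = C₀·e^(−kτ), so C_peak/C_trough = e^(kτ).
τ_max = ln(C_peak/C_trough) / k = ln(28.6/9.04) / 0.01155 = 1.152 / 0.01155 = 99.74 h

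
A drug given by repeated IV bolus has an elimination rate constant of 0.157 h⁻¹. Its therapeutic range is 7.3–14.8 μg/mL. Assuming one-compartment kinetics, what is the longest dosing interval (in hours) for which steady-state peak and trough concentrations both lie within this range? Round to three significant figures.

4.50 h

Between IV bolus doses, concentration decays as C = C₀·e^(−kτ), so C_peak/C_trough = e^(kτ).
τ_max = ln(C_peak/C_trough) / k = ln(14.8/7.3) / 0.1570 = 0.7068 / 0.1570 = 4.502 h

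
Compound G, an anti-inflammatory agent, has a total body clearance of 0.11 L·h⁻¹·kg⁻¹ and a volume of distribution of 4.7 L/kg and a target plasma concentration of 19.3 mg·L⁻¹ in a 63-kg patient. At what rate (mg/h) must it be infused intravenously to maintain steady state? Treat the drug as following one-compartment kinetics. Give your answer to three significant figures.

CL = 0.11 L·h⁻¹·kg⁻¹ × 63 kg = 6.930 L/h
At steady state, infusion rate equals elimination rate: rate in = CL × Css.
R₀ = 6.930 × 19.3 = 133.7 mg/h

134 mg/h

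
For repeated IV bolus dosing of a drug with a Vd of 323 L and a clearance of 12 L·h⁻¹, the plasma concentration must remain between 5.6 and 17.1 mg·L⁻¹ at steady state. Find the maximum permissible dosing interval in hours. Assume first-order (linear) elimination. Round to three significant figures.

k = CL / Vd = 12.00 / 323.0 = 0.03715 h⁻¹
Between IV bolus doses, concentration decays as C = C₀·e^(−kτ), so C_peak/C_trough = e^(kτ).
τ_max = ln(C_peak/C_trough) / k = ln(17.1/5.6) / 0.03715 = 1.116 / 0.03715 = 30.04 h

30.0 h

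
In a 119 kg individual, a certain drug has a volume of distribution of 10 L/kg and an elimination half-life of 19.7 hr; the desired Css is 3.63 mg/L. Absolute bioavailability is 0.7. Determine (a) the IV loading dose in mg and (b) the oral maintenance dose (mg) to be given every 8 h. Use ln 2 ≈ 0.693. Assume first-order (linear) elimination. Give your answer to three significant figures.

(a) 4320 mg; (b) 1740 mg

Total Vd = 10 × 119 = 1190 L
LD = Vd × C = 1190 × 3.63 = 4320 mg
CL = 0.693 × Vd / t½ = 0.693 × 1190 / 19.7 = 41.86 L/h
D = CL × Css × τ / F = 41.86 × 3.63 × 8 / 0.7 = 1737 mg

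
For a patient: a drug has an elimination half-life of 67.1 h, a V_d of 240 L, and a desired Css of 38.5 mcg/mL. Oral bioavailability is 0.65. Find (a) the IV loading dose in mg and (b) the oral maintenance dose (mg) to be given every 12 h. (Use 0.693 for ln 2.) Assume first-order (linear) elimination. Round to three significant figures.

LD = Vd × C = 240.0 × 38.5 = 9240 mg
CL = 0.693 × Vd / t½ = 0.693 × 240.0 / 67.1 = 2.479 L/h
D = CL × Css × τ / F = 2.479 × 38.5 × 12 / 0.65 = 1762 mg

(a) 9240 mg; (b) 1760 mg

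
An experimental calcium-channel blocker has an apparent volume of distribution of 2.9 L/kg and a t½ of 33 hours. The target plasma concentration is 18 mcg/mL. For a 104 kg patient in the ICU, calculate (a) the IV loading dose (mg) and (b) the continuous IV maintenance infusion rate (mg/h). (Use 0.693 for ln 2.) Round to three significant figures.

Vd = 2.9 L/kg × 104 kg = 301.6 L
LD = Vd × C = 301.6 × 18 = 5429 mg
CL = 0.693 × Vd / t½ = 0.693 × 301.6 / 33 = 6.334 L/h
Infusion rate = CL × Css = 6.334 × 18 = 114.0 mg/h

(a) 5430 mg; (b) 114 mg/h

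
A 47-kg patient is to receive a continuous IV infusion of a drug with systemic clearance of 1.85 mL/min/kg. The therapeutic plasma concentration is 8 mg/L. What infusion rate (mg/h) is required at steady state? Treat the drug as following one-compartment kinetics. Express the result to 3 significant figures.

41.7 mg/h

CL = 1.85 mL/min/kg × 47 kg = 86.95 mL/min = 86.95 × 60/1000 = 5.217 L/h
R₀ = 5.217 × 8 = 41.74 mg/h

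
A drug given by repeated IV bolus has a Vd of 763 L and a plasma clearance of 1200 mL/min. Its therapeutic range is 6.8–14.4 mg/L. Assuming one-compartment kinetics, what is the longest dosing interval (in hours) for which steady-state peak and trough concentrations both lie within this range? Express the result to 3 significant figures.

CL = 1200 mL/min × 60/1000 = 72.00 L/h
k = CL / Vd = 72.00 / 763.0 = 0.09436 h⁻¹
Between IV bolus doses, concentration decays as C = C₀·e^(−kτ), so C_peak/C_trough = e^(kτ).
τ_max = ln(C_peak/C_trough) / k = ln(14.4/6.8) / 0.09436 = 0.7503 / 0.09436 = 7.951 h

7.95 h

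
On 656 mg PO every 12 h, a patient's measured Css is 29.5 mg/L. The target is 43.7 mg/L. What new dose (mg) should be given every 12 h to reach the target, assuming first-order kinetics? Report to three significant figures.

972 mg

With linear kinetics, Css is proportional to dose rate (D/τ) at fixed clearance.
D₂ = D₁ × (Css,target / Css,current) = 656 × 43.7/29.5 = 971.8 mg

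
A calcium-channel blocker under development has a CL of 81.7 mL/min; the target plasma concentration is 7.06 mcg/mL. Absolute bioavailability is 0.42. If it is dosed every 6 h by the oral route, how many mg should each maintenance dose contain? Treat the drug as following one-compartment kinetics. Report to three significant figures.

Convert clearance: 81.7 mL/min × 60 min/h ÷ 1000 mL/L = 4.902 L/h
At steady state, dose per interval replaces the amount cleared in that interval: F·D/τ = CL·Css.
D = CL × Css × τ / F = 4.902 × 7.06 × 6 / 0.42 = 494.4 mg

494 mg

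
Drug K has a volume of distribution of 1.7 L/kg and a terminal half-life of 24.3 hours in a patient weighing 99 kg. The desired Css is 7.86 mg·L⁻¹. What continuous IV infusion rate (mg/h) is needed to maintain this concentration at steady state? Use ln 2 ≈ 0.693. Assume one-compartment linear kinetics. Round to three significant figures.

Vd = 1.7 L/kg × 99 kg = 168.3 L
k = 0.693/24.3 = 0.02852 h⁻¹, so CL = k·Vd = 0.02852 × 168.3 = 4.800 L/h
Infusion rate = CL × Css = 4.800 × 7.86 = 37.73 mg/h

37.7 mg/h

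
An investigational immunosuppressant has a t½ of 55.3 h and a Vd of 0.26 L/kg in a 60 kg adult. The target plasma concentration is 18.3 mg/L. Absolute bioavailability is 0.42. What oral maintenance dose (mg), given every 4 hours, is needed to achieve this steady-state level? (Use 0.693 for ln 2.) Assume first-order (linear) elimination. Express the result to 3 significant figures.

Vd(total) = 60 kg × 0.26 L/kg = 15.60 L
k = 0.693/55.3 = 0.01253 h⁻¹, so CL = k·Vd = 0.01253 × 15.60 = 0.1955 L/h
D = CL × Css × τ / F = 0.1955 × 18.3 × 4 / 0.42 = 34.07 mg

34.1 mg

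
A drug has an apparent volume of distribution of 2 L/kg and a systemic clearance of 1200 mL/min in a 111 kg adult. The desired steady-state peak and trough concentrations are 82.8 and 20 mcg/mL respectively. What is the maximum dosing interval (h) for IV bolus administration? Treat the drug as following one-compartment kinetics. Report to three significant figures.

4.38 h

Vd = 2 L/kg × 111 kg = 222.0 L
CL = 1200 mL/min × 60/1000 = 72.00 L/h
k = CL / Vd = 72.00 / 222.0 = 0.3243 h⁻¹
Between IV bolus doses, concentration decays as C = C₀·e^(−kτ), so C_peak/C_trough = e^(kτ).
τ_max = ln(C_peak/C_trough) / k = ln(82.8/20) / 0.3243 = 1.421 / 0.3243 = 4.382 h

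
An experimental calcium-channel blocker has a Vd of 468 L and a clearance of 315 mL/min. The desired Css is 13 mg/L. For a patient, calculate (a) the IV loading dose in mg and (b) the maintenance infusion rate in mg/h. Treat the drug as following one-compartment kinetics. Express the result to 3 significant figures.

(a) 6080 mg; (b) 246 mg/h

LD = Vd · C_target = 468.0 × 13 = 6084 mg
Convert clearance: 315 mL/min × 60 min/h ÷ 1000 mL/L = 18.90 L/h
Maintenance infusion rate = CL × Css = 18.90 × 13 = 245.7 mg/h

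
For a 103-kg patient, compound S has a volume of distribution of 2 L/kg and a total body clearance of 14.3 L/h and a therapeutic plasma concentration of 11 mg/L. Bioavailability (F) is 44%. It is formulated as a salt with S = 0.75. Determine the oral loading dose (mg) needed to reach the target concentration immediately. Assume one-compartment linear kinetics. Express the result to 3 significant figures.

Vd = 2 L/kg × 103 kg = 206.0 L
LD = Vd × C / F / S = 206.0 × 11.00 / 0.44 / 0.75 = 6867 mg

6870 mg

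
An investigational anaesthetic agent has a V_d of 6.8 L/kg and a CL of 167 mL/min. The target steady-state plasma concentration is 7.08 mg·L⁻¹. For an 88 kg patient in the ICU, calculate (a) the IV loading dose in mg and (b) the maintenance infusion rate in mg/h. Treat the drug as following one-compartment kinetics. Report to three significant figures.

Vd = 6.8 L/kg × 88 kg = 598.4 L
Loading: fill Vd to C_target → 598.4 L × 7.08 mg/L = 4237 mg
CL = 167 mL/min = 167 × 0.06 = 10.02 L/h
Infusion rate = 10.02 L/h × 7.08 mg/L = 70.94 mg/h

(a) 4240 mg; (b) 70.9 mg/h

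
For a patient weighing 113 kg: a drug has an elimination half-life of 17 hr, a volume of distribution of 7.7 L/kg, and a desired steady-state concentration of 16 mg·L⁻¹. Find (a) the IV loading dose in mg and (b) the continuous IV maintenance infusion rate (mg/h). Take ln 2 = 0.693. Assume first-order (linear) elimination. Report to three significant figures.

(a) 13900 mg; (b) 568 mg/h

Vd = 7.7 L/kg × 113 kg = 870.1 L
LD = Vd × C = 870.1 × 16 = 13920 mg
CL = 0.693 × Vd / t½ = 0.693 × 870.1 / 17 = 35.47 L/h
Infusion rate = CL × Css = 35.47 × 16 = 567.5 mg/h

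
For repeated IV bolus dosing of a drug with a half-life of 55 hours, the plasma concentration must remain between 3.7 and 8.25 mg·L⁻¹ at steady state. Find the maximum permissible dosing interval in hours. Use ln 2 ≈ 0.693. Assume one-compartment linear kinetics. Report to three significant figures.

k = 0.693 / t½ = 0.693 / 55 = 0.01260 h⁻¹
Between IV bolus doses, concentration decays as C = C₀·e^(−kτ), so C_peak/C_trough = e^(kτ).
τ_max = ln(C_peak/C_trough) / k = ln(8.25/3.7) / 0.01260 = 0.8019 / 0.01260 = 63.64 h

63.6 h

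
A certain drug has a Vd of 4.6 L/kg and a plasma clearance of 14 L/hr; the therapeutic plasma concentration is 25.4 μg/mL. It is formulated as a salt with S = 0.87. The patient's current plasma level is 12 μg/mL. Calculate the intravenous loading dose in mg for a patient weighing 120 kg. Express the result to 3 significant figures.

Vd = 4.6 L/kg × 120 kg = 552.0 L
Concentration deficit ΔC = 25.4 − 12 = 13.40 mg/L
LD = Vd × ΔC / S = 552.0 × 13.40 / 0.87 = 8502 mg

8500 mg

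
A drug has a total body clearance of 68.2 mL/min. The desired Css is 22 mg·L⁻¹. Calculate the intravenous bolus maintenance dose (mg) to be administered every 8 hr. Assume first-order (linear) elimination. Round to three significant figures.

CL = 68.2 mL/min = 68.2 × 0.06 = 4.092 L/h
At steady state, dose per interval replaces the amount cleared in that interval: D/τ = CL·Css.
D = CL × Css × τ = 4.092 × 22 × 8 = 720.2 mg

720 mg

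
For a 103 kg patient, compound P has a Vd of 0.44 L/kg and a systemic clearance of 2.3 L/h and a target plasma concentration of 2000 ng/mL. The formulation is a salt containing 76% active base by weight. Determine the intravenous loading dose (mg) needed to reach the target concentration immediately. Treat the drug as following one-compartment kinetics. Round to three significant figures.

Vd = 0.44 L/kg × 103 kg = 45.32 L
C = 2000 ng/mL = 2.000 mg/L
LD = Vd × C / S = 45.32 × 2.000 / 0.76 = 119.3 mg

119 mg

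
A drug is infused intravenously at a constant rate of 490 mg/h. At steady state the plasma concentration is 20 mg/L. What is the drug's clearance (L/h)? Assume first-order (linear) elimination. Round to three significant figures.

24.5 L/h

At steady state, infusion rate = CL × Css, so CL = rate / Css.
CL = 490 / 20 = 24.50 L/h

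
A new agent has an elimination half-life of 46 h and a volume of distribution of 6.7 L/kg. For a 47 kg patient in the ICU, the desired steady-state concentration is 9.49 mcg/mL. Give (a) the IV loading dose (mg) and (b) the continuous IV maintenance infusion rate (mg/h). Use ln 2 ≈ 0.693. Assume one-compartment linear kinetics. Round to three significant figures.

(a) 2990 mg; (b) 45.0 mg/h

Vd = 6.7 L/kg × 47 kg = 314.9 L
LD = Vd × C = 314.9 × 9.49 = 2988 mg
CL = 0.693 × Vd / t½ = 0.693 × 314.9 / 46 = 4.744 L/h
Infusion rate = CL × Css = 4.744 × 9.49 = 45.02 mg/h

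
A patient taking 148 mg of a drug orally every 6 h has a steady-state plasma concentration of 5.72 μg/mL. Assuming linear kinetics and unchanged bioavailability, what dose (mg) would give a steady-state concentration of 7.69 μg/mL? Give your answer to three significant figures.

For first-order elimination, Css ∝ F·D/(CL·τ); F and CL are unchanged, so Css ∝ D/τ.
D₂ = D₁ × (Css,target / Css,current) = 148 × 7.69/5.72 = 199.0 mg

199 mg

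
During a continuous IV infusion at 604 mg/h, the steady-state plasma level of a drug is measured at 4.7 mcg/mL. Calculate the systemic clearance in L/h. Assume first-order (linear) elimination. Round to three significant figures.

129 L/h

At steady state, infusion rate = CL × Css, so CL = rate / Css.
CL = 604 / 4.7 = 128.5 L/h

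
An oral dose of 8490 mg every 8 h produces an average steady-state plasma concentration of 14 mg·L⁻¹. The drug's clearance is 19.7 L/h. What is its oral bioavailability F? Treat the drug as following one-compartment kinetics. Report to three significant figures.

0.260

F·D/τ = CL·Css at steady state → F = CL·Css·τ / D.
F = 19.7 × 14 × 8 / 8490 = 0.260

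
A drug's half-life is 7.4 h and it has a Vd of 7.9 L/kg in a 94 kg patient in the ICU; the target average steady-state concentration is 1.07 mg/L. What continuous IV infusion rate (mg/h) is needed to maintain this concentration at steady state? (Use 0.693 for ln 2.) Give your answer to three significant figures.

Vd = 7.9 L/kg × 94 kg = 742.6 L
CL = ln 2 · Vd / t½ = 0.693 × 742.6 / 7.4 = 69.54 L/h
Infusion rate = CL × Css = 69.54 × 1.07 = 74.41 mg/h

74.4 mg/h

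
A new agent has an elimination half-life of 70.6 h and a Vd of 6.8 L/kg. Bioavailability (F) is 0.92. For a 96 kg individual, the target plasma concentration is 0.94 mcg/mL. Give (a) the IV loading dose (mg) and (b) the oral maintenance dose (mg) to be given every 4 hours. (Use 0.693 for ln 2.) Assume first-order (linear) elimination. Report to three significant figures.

Vd = 6.8 L/kg × 96 kg = 652.8 L
LD = Vd × C = 652.8 × 0.94 = 613.6 mg
CL = 0.693 × Vd / t½ = 0.693 × 652.8 / 70.6 = 6.408 L/h
D = CL × Css × τ / F = 6.408 × 0.94 × 4 / 0.92 = 26.19 mg

(a) 614 mg; (b) 26.2 mg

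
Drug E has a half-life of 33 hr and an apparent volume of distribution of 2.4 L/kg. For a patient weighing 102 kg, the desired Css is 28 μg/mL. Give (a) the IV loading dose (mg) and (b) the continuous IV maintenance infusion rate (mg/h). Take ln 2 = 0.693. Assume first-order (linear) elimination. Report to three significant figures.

Vd(total) = 102 kg × 2.4 L/kg = 244.8 L
LD = Vd × C = 244.8 × 28 = 6854 mg
CL = 0.693 × Vd / t½ = 0.693 × 244.8 / 33 = 5.141 L/h
Infusion rate = CL × Css = 5.141 × 28 = 143.9 mg/h

(a) 6850 mg; (b) 144 mg/h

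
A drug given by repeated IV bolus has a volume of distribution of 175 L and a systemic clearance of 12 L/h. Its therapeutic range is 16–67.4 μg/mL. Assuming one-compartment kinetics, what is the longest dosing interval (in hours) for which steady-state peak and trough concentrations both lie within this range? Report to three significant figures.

k = CL / Vd = 12.00 / 175.0 = 0.06857 h⁻¹
Between IV bolus doses, concentration decays as C = C₀·e^(−kτ), so C_peak/C_trough = e^(kτ).
τ_max = ln(C_peak/C_trough) / k = ln(67.4/16) / 0.06857 = 1.438 / 0.06857 = 20.97 h

21.0 h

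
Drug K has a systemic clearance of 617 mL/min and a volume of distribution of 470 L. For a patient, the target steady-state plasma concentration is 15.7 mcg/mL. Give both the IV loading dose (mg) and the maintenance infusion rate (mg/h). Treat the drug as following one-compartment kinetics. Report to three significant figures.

(a) 7380 mg; (b) 581 mg/h

Loading dose = Vd × C = 470.0 × 15.7 = 7379 mg
Convert clearance: 617 mL/min × 60 min/h ÷ 1000 mL/L = 37.02 L/h
Maintenance infusion rate = CL × Css = 37.02 × 15.7 = 581.2 mg/h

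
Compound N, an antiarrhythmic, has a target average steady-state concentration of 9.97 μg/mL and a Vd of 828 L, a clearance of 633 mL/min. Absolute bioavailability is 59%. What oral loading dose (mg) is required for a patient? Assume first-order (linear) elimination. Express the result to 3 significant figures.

14000 mg

LD = Vd × C / F = 828.0 × 9.970 / 0.59 = 13990 mg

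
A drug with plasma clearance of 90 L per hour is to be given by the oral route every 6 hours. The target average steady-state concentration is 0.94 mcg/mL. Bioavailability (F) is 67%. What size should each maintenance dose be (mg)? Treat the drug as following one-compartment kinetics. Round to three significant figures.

758 mg

D = CL × Css × τ / F = 90.00 × 0.94 × 6 / 0.67 = 757.6 mg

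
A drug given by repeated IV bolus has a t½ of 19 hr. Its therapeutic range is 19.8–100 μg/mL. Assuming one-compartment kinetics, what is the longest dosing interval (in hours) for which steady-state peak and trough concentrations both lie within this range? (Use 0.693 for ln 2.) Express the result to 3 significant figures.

k = 0.693 / t½ = 0.693 / 19 = 0.03647 h⁻¹
Between IV bolus doses, concentration decays as C = C₀·e^(−kτ), so C_peak/C_trough = e^(kτ).
τ_max = ln(C_peak/C_trough) / k = ln(100/19.8) / 0.03647 = 1.619 / 0.03647 = 44.39 h

44.4 h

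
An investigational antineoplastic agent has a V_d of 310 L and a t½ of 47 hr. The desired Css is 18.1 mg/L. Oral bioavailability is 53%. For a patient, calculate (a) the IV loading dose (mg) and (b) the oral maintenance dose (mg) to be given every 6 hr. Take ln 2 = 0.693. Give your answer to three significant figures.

LD = Vd × C = 310.0 × 18.1 = 5611 mg
CL = 0.693 × Vd / t½ = 0.693 × 310.0 / 47 = 4.571 L/h
D = CL × Css × τ / F = 4.571 × 18.1 × 6 / 0.53 = 936.6 mg

(a) 5610 mg; (b) 937 mg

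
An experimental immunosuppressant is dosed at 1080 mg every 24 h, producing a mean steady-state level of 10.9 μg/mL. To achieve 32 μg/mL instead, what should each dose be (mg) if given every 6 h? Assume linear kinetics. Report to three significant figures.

793 mg

For first-order elimination, Css ∝ F·D/(CL·τ); F and CL are unchanged, so Css ∝ D/τ.
D₂ = D₁ × (Css,target / Css,current) × (τ₂/τ₁) = 1080 × (32/10.9) × (6/24) = 792.7 mg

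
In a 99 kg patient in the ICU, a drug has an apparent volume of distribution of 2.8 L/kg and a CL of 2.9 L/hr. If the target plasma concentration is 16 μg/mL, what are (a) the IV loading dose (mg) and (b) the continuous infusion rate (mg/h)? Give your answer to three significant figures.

(a) 4440 mg; (b) 46.4 mg/h

Vd = 2.8 L/kg × 99 kg = 277.2 L
Loading: fill Vd to C_target → 277.2 L × 16 mg/L = 4435 mg
Maintenance infusion rate = CL × Css = 2.900 × 16 = 46.40 mg/h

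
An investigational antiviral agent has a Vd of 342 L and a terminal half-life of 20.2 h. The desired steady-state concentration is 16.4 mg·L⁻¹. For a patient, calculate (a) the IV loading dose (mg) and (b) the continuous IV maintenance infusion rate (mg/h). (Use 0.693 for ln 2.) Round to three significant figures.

(a) 5610 mg; (b) 192 mg/h

LD = Vd × C = 342.0 × 16.4 = 5609 mg
CL = 0.693 × Vd / t½ = 0.693 × 342.0 / 20.2 = 11.73 L/h
Infusion rate = CL × Css = 11.73 × 16.4 = 192.4 mg/h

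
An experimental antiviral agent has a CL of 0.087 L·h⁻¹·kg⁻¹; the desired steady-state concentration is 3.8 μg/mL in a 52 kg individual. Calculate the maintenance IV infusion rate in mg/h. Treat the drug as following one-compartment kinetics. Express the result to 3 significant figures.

CL = 0.087 L·h⁻¹·kg⁻¹ × 52 kg = 4.524 L/h
At steady state, infusion rate equals elimination rate: rate in = CL × Css.
Rate = CL × Css = 4.524 × 3.8 = 17.19 mg/h

17.2 mg/h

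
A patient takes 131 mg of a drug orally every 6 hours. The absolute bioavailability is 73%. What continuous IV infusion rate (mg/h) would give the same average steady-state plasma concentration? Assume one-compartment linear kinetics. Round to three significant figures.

15.9 mg/h

Equivalent systemic input: infusion rate = F·D/τ.
Rate = 0.73 × 131 / 6 = 15.94 mg/h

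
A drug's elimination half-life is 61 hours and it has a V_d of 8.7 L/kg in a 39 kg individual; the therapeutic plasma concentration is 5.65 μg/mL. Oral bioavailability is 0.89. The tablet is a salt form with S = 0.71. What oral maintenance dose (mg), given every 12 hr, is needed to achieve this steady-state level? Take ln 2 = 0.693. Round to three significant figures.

Total Vd = 8.7 × 39 = 339.3 L
k = 0.693/61 = 0.01136 h⁻¹, so CL = k·Vd = 0.01136 × 339.3 = 3.854 L/h
D = CL × Css × τ / F / S = 3.854 × 5.65 × 12 / 0.89 / 0.71 = 413.5 mg

414 mg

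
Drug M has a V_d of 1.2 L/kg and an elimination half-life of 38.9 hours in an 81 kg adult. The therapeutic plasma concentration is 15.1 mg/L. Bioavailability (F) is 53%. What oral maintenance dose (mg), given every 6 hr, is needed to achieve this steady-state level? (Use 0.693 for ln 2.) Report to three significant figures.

296 mg

Total Vd = 1.2 × 81 = 97.20 L
CL = ln 2 · Vd / t½ = 0.693 × 97.20 / 38.9 = 1.732 L/h
D = CL × Css × τ / F = 1.732 × 15.1 × 6 / 0.53 = 296.1 mg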